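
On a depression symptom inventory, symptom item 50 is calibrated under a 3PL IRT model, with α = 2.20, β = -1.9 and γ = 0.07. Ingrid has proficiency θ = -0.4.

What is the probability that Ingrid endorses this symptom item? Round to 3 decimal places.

P(θ) = γ + (1 − γ) · 1 / (1 + exp(−α(θ − β)))
Exponent: 2.20 × (-0.4 − (-1.9)) = 3.3000
1/(1 + e^{-3.3000}) = 0.9644
P = 0.07 + 0.93 × 0.9644 = 0.9669

0.967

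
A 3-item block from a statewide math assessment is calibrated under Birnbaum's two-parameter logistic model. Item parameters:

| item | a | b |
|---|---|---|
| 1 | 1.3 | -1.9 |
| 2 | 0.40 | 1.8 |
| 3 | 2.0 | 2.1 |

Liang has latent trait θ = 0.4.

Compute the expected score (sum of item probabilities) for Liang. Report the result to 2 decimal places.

1.35

P(θ) = 1 / (1 + exp(−a(θ − b)))
P_1 = 1/(1+e^{-2.9900}) = 0.9521
P_2 = 1/(1+e^{0.5600}) = 0.3635
P_3 = 1/(1+e^{3.4000}) = 0.0323
E[score] = 0.9521 + 0.3635 + 0.0323 = 1.3480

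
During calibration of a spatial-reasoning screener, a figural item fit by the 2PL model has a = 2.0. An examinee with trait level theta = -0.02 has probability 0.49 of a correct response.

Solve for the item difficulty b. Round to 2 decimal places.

P(theta) = 1 / (1 + exp(−a(theta − b)))
logit(0.49) = ln(0.49/0.51) = -0.0400
b = theta − logit/(a) = -0.02 − (-0.0400)/2.0000 = 0.0000

0.00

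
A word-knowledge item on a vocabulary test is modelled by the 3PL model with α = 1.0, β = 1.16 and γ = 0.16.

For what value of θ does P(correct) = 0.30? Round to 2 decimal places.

P(θ) = γ + (1 − γ) · 1 / (1 + exp(−α(θ − β)))
Remove guessing floor: (0.30 − 0.16)/(1 − 0.16) = 0.1667
logit = ln(0.1667/0.8333) = -1.6094
θ = β + logit/(α) = 1.16 + (-1.6094)/1.0000 = -0.4494

-0.45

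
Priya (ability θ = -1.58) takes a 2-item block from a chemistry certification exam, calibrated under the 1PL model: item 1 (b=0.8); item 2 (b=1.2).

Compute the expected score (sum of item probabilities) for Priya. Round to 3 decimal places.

0.143

P(θ) = 1 / (1 + exp(−(θ − b)))
P_1 = 1/(1+e^{2.3800}) = 0.0847
P_2 = 1/(1+e^{2.7800}) = 0.0584
E[score] = 0.0847 + 0.0584 = 0.1431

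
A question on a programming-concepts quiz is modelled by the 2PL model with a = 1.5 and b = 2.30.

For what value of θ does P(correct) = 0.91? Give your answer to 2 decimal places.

P(θ) = 1 / (1 + exp(−a(θ − b)))
logit = ln(0.9100/0.0900) = 2.3136
θ = b + logit/(a) = 2.30 + 2.3136/1.5000 = 3.8424

3.84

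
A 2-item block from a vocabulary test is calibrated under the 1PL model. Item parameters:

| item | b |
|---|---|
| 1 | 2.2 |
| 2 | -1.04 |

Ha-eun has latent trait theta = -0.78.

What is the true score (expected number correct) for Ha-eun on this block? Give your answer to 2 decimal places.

0.61

P(theta) = 1 / (1 + exp(−(theta − b)))
P_1 = 1/(1+e^{2.9800}) = 0.0483
P_2 = 1/(1+e^{-0.2600}) = 0.5646
E[score] = 0.0483 + 0.5646 = 0.6130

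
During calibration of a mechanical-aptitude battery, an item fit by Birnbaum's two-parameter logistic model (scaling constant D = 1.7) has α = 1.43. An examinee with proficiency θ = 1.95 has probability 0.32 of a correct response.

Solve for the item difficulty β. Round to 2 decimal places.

P(θ) = 1 / (1 + exp(−D·α(θ − β)))
logit(0.32) = ln(0.32/0.68) = -0.7538
β = θ − logit/(1.7·α) = 1.95 − (-0.7538)/2.4310 = 2.2601

2.26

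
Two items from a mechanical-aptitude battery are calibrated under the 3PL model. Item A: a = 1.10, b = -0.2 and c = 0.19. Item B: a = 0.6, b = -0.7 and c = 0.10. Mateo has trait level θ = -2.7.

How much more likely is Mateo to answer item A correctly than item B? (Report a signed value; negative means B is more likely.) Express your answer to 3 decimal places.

P(θ) = c + (1 − c) · 1 / (1 + exp(−a(θ − b)))
P_A = 0.2387
P_B = 0.3083
P_A − P_B = -0.0697

-0.070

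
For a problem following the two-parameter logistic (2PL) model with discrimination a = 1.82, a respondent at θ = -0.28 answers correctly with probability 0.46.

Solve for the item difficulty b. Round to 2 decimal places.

-0.19

P(θ) = 1 / (1 + exp(−a(θ − b)))
logit(0.46) = ln(0.46/0.54) = -0.1603
b = θ − logit/(a) = -0.28 − (-0.1603)/1.8200 = -0.1919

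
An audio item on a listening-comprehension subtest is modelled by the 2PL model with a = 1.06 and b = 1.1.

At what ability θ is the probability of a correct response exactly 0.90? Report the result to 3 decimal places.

P(θ) = 1 / (1 + exp(−a(θ − b)))
logit = ln(0.9000/0.1000) = 2.1972
θ = b + logit/(a) = 1.1 + 2.1972/1.0600 = 3.1729

3.173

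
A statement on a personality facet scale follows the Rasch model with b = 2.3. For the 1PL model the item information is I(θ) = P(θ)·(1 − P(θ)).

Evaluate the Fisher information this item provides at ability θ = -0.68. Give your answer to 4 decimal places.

0.0460

P = 1/(1+e^{2.9800}) = 0.0483
P(1−P) = 0.0483 × 0.9517 = 0.0460
I = P(1−P) = 0.04600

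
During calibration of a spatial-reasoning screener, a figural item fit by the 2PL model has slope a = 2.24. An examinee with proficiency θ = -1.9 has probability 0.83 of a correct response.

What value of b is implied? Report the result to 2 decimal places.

-2.61

P(θ) = 1 / (1 + exp(−a(θ − b)))
logit(0.83) = ln(0.83/0.17) = 1.5856
b = θ − logit/(a) = -1.9 − 1.5856/2.2400 = -2.6079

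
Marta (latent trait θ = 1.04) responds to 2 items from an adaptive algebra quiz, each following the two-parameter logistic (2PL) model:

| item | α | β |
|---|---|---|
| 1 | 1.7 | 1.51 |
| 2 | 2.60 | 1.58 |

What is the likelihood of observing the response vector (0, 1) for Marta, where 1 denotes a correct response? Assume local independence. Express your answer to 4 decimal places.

P(θ) = 1 / (1 + exp(−α(θ − β)))
P_1 = 1/(1+e^{0.7990}) = 0.3102
P_2 = 1/(1+e^{1.4040}) = 0.1972
L = (1−P_1) × P_2 = 0.6898 × 0.1972 = 0.13601

0.1360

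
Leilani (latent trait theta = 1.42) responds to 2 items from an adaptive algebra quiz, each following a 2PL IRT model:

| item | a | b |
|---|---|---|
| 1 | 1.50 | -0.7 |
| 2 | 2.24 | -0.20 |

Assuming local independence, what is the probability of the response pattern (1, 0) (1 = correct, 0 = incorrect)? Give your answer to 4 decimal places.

0.0248

P(theta) = 1 / (1 + exp(−a(theta − b)))
P_1 = 1/(1+e^{-3.1800}) = 0.9601
P_2 = 1/(1+e^{-3.6288}) = 0.9741
L = P_1 × (1−P_2) = 0.9601 × 0.0259 = 0.02483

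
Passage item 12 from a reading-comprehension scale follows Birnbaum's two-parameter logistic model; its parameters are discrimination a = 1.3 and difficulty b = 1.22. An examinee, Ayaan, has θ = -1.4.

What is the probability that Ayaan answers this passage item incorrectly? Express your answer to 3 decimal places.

0.968

P(θ) = 1 / (1 + exp(−a(θ − b)))
Exponent: 1.3 × (-1.4 − 1.22) = -3.4060
1/(1 + e^{3.4060}) = 0.0321
P(incorrect) = 1 − 0.0321 = 0.9679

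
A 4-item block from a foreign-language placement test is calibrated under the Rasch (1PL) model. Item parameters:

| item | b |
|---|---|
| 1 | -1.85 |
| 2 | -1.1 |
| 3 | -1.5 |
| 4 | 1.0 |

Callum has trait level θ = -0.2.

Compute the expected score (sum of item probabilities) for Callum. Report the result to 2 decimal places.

2.57

P(θ) = 1 / (1 + exp(−(θ − b)))
P_1 = 1/(1+e^{-1.6500}) = 0.8389
P_2 = 1/(1+e^{-0.9000}) = 0.7109
P_3 = 1/(1+e^{-1.3000}) = 0.7858
P_4 = 1/(1+e^{1.2000}) = 0.2315
E[score] = 0.8389 + 0.7109 + 0.7858 + 0.2315 = 2.5672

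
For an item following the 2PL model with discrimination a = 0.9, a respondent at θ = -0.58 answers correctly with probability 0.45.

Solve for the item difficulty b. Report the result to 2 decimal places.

P(θ) = 1 / (1 + exp(−a(θ − b)))
logit(0.45) = ln(0.45/0.55) = -0.2007
b = θ − logit/(a) = -0.58 − (-0.2007)/0.9000 = -0.3570

-0.36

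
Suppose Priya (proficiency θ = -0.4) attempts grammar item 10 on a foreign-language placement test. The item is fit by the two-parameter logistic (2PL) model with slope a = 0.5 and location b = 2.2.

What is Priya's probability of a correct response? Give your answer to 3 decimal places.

0.214

P(θ) = 1 / (1 + exp(−a(θ − b)))
Exponent: 0.5 × (-0.4 − 2.2) = -1.3000
1/(1 + e^{1.3000}) = 0.2142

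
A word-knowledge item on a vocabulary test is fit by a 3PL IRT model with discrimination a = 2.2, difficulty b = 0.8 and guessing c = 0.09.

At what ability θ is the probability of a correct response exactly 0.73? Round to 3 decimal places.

P(θ) = c + (1 − c) · 1 / (1 + exp(−a(θ − b)))
Remove guessing floor: (0.73 − 0.09)/(1 − 0.09) = 0.7033
logit = ln(0.7033/0.2967) = 0.8630
θ = b + logit/(a) = 0.8 + 0.8630/2.2000 = 1.1923

1.192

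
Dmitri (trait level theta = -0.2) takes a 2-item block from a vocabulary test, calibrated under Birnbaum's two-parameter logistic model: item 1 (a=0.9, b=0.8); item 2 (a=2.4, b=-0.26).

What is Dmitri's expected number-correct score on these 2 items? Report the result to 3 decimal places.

P(theta) = 1 / (1 + exp(−a(theta − b)))
P_1 = 1/(1+e^{0.9000}) = 0.2891
P_2 = 1/(1+e^{-0.1440}) = 0.5359
E[score] = 0.2891 + 0.5359 = 0.8250

0.825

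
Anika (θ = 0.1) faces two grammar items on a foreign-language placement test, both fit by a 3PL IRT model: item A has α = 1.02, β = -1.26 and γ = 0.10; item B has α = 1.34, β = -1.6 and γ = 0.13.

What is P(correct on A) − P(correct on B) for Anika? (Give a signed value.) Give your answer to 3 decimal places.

P(θ) = γ + (1 − γ) · 1 / (1 + exp(−α(θ − β)))
P_A = 0.8201
P_B = 0.9191
P_A − P_B = -0.0990

-0.099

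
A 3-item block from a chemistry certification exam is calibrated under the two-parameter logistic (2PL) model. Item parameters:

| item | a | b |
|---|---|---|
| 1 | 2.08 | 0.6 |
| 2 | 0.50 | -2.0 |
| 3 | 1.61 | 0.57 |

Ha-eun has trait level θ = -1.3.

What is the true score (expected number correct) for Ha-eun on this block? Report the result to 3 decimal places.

0.652

P(θ) = 1 / (1 + exp(−a(θ − b)))
P_1 = 1/(1+e^{3.9520}) = 0.0189
P_2 = 1/(1+e^{-0.3500}) = 0.5866
P_3 = 1/(1+e^{3.0107}) = 0.0469
E[score] = 0.0189 + 0.5866 + 0.0469 = 0.6524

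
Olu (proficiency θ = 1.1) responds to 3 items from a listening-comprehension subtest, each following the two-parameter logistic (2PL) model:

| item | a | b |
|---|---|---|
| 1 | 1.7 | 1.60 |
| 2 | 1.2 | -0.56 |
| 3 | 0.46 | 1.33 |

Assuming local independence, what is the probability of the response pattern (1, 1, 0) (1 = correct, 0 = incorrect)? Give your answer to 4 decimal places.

P(θ) = 1 / (1 + exp(−a(θ − b)))
P_1 = 1/(1+e^{0.8500}) = 0.2994
P_2 = 1/(1+e^{-1.9920}) = 0.8800
P_3 = 1/(1+e^{0.1058}) = 0.4736
L = P_1 × P_2 × (1−P_3) = 0.2994 × 0.8800 × 0.5264 = 0.13871

0.1387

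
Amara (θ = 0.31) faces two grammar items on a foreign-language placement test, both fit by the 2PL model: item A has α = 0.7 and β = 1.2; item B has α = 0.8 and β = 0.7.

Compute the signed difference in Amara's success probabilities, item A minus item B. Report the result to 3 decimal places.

P(θ) = 1 / (1 + exp(−α(θ − β)))
P_A = 0.3491
P_B = 0.4226
P_A − P_B = -0.0735

-0.074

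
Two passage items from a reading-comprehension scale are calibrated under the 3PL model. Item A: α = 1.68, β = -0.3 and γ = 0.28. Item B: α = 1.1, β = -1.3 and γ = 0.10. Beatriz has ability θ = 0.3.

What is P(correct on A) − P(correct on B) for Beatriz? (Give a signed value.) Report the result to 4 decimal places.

P(θ) = γ + (1 − γ) · 1 / (1 + exp(−α(θ − β)))
P_A = 0.8075
P_B = 0.8679
P_A − P_B = -0.0604

-0.0604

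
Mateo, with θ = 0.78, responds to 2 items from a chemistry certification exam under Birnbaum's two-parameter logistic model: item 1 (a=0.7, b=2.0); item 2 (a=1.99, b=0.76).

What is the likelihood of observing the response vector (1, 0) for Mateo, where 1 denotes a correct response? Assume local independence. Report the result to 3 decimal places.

0.146

P(θ) = 1 / (1 + exp(−a(θ − b)))
P_1 = 1/(1+e^{0.8540}) = 0.2986
P_2 = 1/(1+e^{-0.0398}) = 0.5099
L = P_1 × (1−P_2) = 0.2986 × 0.4901 = 0.14633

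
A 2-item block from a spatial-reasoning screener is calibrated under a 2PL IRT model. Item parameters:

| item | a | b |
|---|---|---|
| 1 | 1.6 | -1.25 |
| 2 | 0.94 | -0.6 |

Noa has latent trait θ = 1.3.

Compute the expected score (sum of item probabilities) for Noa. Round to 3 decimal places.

P(θ) = 1 / (1 + exp(−a(θ − b)))
P_1 = 1/(1+e^{-4.0800}) = 0.9834
P_2 = 1/(1+e^{-1.7860}) = 0.8564
E[score] = 0.9834 + 0.8564 = 1.8398

1.840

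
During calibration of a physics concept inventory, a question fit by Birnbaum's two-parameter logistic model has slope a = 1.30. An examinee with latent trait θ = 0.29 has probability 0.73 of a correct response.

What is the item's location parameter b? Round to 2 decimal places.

P(θ) = 1 / (1 + exp(−a(θ − b)))
logit(0.73) = ln(0.73/0.27) = 0.9946
b = θ − logit/(a) = 0.29 − 0.9946/1.3000 = -0.4751

-0.48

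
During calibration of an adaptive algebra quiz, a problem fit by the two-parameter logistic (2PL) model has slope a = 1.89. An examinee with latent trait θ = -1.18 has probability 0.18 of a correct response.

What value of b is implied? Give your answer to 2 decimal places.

-0.38

P(θ) = 1 / (1 + exp(−a(θ − b)))
logit(0.18) = ln(0.18/0.82) = -1.5163
b = θ − logit/(a) = -1.18 − (-1.5163)/1.8900 = -0.3777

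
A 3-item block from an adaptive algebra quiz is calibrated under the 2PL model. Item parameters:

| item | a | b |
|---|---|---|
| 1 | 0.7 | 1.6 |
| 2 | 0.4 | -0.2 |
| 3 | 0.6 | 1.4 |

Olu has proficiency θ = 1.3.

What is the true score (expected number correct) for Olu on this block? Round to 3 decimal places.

1.578

P(θ) = 1 / (1 + exp(−a(θ − b)))
P_1 = 1/(1+e^{0.2100}) = 0.4477
P_2 = 1/(1+e^{-0.6000}) = 0.6457
P_3 = 1/(1+e^{0.0600}) = 0.4850
E[score] = 0.4477 + 0.6457 + 0.4850 = 1.5784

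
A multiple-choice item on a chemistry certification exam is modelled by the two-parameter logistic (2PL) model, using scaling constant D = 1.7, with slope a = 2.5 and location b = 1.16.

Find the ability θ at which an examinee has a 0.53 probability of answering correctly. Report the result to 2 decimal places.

P(θ) = 1 / (1 + exp(−D·a(θ − b)))
logit = ln(0.5300/0.4700) = 0.1201
θ = b + logit/(1.7·a) = 1.16 + 0.1201/4.2500 = 1.1883

1.19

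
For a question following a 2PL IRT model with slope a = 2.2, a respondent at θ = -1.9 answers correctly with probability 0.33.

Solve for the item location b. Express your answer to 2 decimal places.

P(θ) = 1 / (1 + exp(−a(θ − b)))
logit(0.33) = ln(0.33/0.67) = -0.7082
b = θ − logit/(a) = -1.9 − (-0.7082)/2.2000 = -1.5781

-1.58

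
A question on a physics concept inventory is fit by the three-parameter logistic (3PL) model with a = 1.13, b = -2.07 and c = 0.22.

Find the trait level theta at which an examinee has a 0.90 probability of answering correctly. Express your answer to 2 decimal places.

P(theta) = c + (1 − c) · 1 / (1 + exp(−a(theta − b)))
Remove guessing floor: (0.90 − 0.22)/(1 − 0.22) = 0.8718
logit = ln(0.8718/0.1282) = 1.9169
theta = b + logit/(a) = -2.07 + 1.9169/1.1300 = -0.3736

-0.37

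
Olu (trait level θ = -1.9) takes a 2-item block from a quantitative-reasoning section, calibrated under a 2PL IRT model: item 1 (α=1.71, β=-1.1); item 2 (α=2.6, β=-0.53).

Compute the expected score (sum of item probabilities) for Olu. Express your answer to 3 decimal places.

P(θ) = 1 / (1 + exp(−α(θ − β)))
P_1 = 1/(1+e^{1.3680}) = 0.2029
P_2 = 1/(1+e^{3.5620}) = 0.0276
E[score] = 0.2029 + 0.0276 = 0.2305

0.231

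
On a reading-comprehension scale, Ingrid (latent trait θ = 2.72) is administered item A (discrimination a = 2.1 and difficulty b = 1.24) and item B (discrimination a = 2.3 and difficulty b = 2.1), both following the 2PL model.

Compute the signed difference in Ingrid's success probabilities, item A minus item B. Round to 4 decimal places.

P(θ) = 1 / (1 + exp(−a(θ − b)))
P_A = 0.9572
P_B = 0.8063
P_A − P_B = 0.1509

0.1509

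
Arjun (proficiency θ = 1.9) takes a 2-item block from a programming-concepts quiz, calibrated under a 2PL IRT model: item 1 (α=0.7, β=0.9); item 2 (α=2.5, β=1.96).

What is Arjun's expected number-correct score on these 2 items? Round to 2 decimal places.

1.13

P(θ) = 1 / (1 + exp(−α(θ − β)))
P_1 = 1/(1+e^{-0.7000}) = 0.6682
P_2 = 1/(1+e^{0.1500}) = 0.4626
E[score] = 0.6682 + 0.4626 = 1.1308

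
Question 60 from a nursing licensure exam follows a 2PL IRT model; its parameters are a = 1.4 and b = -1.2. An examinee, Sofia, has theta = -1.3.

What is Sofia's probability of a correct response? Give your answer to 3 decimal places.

P(theta) = 1 / (1 + exp(−a(theta − b)))
Exponent: 1.4 × (-1.3 − (-1.2)) = -0.1400
1/(1 + e^{0.1400}) = 0.4651

0.465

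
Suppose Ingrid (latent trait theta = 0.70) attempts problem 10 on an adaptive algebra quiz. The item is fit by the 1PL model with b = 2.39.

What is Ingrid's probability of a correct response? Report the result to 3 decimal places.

P(theta) = 1 / (1 + exp(−(theta − b)))
Exponent: (0.70 − 2.39) = -1.6900
1/(1 + e^{1.6900}) = 0.1558
P = 0.1558

0.156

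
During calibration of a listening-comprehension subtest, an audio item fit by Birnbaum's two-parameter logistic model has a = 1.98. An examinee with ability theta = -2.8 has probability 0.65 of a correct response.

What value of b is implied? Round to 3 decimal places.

P(theta) = 1 / (1 + exp(−a(theta − b)))
logit(0.65) = ln(0.65/0.35) = 0.6190
b = theta − logit/(a) = -2.8 − 0.6190/1.9800 = -3.1126

-3.113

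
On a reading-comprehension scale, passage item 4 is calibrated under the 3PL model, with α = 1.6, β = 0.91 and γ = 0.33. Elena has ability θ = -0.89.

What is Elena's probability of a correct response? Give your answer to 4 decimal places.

0.3656

P(θ) = γ + (1 − γ) · 1 / (1 + exp(−α(θ − β)))
Exponent: 1.6 × (-0.89 − 0.91) = -2.8800
1/(1 + e^{2.8800}) = 0.0532
P = 0.33 + 0.67 × 0.0532 = 0.3656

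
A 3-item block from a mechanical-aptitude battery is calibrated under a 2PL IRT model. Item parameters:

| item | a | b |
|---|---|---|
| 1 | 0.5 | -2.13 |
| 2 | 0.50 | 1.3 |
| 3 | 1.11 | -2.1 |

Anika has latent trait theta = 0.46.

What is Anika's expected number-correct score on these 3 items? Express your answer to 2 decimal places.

P(theta) = 1 / (1 + exp(−a(theta − b)))
P_1 = 1/(1+e^{-1.2950}) = 0.7850
P_2 = 1/(1+e^{0.4200}) = 0.3965
P_3 = 1/(1+e^{-2.8416}) = 0.9449
E[score] = 0.7850 + 0.3965 + 0.9449 = 2.1264

2.13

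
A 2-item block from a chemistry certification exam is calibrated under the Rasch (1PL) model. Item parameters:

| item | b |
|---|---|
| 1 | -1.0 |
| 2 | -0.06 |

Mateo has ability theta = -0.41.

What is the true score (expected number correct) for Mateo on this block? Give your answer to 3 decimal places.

1.057

P(theta) = 1 / (1 + exp(−(theta − b)))
P_1 = 1/(1+e^{-0.5900}) = 0.6434
P_2 = 1/(1+e^{0.3500}) = 0.4134
E[score] = 0.6434 + 0.4134 = 1.0567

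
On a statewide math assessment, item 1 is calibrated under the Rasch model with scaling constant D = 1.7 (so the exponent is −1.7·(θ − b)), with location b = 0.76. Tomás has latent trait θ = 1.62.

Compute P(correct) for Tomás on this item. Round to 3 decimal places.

P(θ) = 1 / (1 + exp(−D·(θ − b)))
Exponent: 1.7 × (1.62 − 0.76) = 1.4620
1/(1 + e^{-1.4620}) = 0.8118
P = 0.8118

0.812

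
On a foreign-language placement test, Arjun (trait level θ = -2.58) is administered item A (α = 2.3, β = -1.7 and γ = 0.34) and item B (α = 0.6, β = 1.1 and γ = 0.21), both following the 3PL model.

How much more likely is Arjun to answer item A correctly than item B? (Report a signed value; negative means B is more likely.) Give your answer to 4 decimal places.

0.1288

P(θ) = γ + (1 − γ) · 1 / (1 + exp(−α(θ − β)))
P_A = 0.4170
P_B = 0.2882
P_A − P_B = 0.1288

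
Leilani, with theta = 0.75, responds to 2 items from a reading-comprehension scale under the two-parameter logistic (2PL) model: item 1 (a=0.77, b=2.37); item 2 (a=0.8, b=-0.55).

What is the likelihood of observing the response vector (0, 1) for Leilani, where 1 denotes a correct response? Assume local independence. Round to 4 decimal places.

P(theta) = 1 / (1 + exp(−a(theta − b)))
P_1 = 1/(1+e^{1.2474}) = 0.2232
P_2 = 1/(1+e^{-1.0400}) = 0.7389
L = (1−P_1) × P_2 = 0.7768 × 0.7389 = 0.57398

0.5740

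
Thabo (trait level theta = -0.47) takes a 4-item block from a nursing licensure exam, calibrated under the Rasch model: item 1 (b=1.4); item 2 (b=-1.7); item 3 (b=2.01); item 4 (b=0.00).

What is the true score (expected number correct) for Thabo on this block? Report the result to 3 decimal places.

1.369

P(theta) = 1 / (1 + exp(−(theta − b)))
P_1 = 1/(1+e^{1.8700}) = 0.1335
P_2 = 1/(1+e^{-1.2300}) = 0.7738
P_3 = 1/(1+e^{2.4800}) = 0.0773
P_4 = 1/(1+e^{0.4700}) = 0.3846
E[score] = 0.1335 + 0.7738 + 0.0773 + 0.3846 = 1.3692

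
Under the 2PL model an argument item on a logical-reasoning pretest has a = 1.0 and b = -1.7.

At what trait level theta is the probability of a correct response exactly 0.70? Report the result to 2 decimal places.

-0.85

P(theta) = 1 / (1 + exp(−a(theta − b)))
logit = ln(0.7000/0.3000) = 0.8473
theta = b + logit/(a) = -1.7 + 0.8473/1.0000 = -0.8527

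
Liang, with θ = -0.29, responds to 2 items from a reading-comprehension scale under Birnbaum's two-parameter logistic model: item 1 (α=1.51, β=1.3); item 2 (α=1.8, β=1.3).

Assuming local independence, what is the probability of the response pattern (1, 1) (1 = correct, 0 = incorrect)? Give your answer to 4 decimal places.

0.0045

P(θ) = 1 / (1 + exp(−α(θ − β)))
P_1 = 1/(1+e^{2.4009}) = 0.0831
P_2 = 1/(1+e^{2.8620}) = 0.0541
L = P_1 × P_2 = 0.0831 × 0.0541 = 0.00449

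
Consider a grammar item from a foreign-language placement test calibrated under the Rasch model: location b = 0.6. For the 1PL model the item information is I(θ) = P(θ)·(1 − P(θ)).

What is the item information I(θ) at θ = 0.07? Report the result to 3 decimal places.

0.233

P = 1/(1+e^{0.5300}) = 0.3705
P(1−P) = 0.3705 × 0.6295 = 0.2332
I = P(1−P) = 0.23323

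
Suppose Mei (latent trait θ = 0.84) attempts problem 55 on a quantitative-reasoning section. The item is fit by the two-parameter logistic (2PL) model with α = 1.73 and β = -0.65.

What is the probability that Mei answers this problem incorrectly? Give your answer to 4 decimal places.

P(θ) = 1 / (1 + exp(−α(θ − β)))
Exponent: 1.73 × (0.84 − (-0.65)) = 2.5777
1/(1 + e^{-2.5777}) = 0.9294
P(incorrect) = 1 − 0.9294 = 0.0706

0.0706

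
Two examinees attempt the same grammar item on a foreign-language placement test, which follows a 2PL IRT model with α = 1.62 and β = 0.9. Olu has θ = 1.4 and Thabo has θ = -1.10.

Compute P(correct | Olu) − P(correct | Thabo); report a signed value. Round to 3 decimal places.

P(θ) = 1 / (1 + exp(−α(θ − β)))
P(Olu) = 0.6921  [exponent 0.8100]
P(Thabo) = 0.0377  [exponent -3.2400]
Difference = 0.6921 − 0.0377 = 0.6544

0.654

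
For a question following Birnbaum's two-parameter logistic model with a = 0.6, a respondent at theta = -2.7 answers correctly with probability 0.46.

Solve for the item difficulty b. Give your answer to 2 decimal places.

-2.43

P(theta) = 1 / (1 + exp(−a(theta − b)))
logit(0.46) = ln(0.46/0.54) = -0.1603
b = theta − logit/(a) = -2.7 − (-0.1603)/0.6000 = -2.4328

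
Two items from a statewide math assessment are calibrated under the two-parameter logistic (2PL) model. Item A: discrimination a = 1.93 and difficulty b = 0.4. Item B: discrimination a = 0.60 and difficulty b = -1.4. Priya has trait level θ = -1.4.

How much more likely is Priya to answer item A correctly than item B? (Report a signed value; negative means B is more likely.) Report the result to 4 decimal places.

P(θ) = 1 / (1 + exp(−a(θ − b)))
P_A = 0.0301
P_B = 0.5000
P_A − P_B = -0.4699

-0.4699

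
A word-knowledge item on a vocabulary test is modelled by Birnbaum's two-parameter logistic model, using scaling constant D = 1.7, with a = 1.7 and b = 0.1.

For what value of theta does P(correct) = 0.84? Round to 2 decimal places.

P(theta) = 1 / (1 + exp(−D·a(theta − b)))
logit = ln(0.8400/0.1600) = 1.6582
theta = b + logit/(1.7·a) = 0.1 + 1.6582/2.8900 = 0.6738

0.67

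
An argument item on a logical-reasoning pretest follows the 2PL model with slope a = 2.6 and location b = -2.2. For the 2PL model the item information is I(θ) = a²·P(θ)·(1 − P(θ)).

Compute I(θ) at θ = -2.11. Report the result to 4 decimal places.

1.6671

P = 1/(1+e^{-0.2340}) = 0.5582
P(1−P) = 0.5582 × 0.4418 = 0.2466
I = a² × P(1−P) = 2.6² × 0.2466 = 1.66708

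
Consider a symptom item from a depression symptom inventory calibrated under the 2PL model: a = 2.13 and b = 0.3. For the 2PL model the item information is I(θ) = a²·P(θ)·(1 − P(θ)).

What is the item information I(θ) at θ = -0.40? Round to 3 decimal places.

0.681

P = 1/(1+e^{1.4910}) = 0.1838
P(1−P) = 0.1838 × 0.8162 = 0.1500
I = a² × P(1−P) = 2.13² × 0.1500 = 0.68053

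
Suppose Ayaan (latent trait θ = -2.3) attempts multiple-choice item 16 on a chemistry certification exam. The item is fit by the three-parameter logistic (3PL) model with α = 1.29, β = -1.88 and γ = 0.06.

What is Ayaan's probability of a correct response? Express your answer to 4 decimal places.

P(θ) = γ + (1 − γ) · 1 / (1 + exp(−α(θ − β)))
Exponent: 1.29 × (-2.3 − (-1.88)) = -0.5418
1/(1 + e^{0.5418}) = 0.3678
P = 0.06 + 0.94 × 0.3678 = 0.4057

0.4057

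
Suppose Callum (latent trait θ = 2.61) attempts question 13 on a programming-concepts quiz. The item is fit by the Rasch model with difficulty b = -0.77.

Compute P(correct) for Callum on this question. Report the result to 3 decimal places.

0.967

P(θ) = 1 / (1 + exp(−(θ − b)))
Exponent: (2.61 − (-0.77)) = 3.3800
1/(1 + e^{-3.3800}) = 0.9671
P = 0.9671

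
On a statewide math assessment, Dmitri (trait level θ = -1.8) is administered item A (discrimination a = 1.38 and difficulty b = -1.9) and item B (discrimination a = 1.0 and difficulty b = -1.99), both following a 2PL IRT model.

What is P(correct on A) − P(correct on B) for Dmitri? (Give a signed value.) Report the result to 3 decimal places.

-0.013

P(θ) = 1 / (1 + exp(−a(θ − b)))
P_A = 0.5344
P_B = 0.5474
P_A − P_B = -0.0129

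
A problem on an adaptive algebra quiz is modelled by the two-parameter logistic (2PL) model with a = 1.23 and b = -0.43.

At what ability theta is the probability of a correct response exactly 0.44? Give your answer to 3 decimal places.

P(theta) = 1 / (1 + exp(−a(theta − b)))
logit = ln(0.4400/0.5600) = -0.2412
theta = b + logit/(a) = -0.43 + (-0.2412)/1.2300 = -0.6261

-0.626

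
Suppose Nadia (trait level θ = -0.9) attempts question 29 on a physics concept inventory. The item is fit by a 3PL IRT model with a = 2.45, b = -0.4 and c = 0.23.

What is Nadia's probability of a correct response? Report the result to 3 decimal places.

0.405

P(θ) = c + (1 − c) · 1 / (1 + exp(−a(θ − b)))
Exponent: 2.45 × (-0.9 − (-0.4)) = -1.2250
1/(1 + e^{1.2250}) = 0.2271
P = 0.23 + 0.77 × 0.2271 = 0.4048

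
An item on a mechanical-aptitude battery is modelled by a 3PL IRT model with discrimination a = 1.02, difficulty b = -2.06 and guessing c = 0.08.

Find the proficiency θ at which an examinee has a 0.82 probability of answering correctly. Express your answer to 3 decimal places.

P(θ) = c + (1 − c) · 1 / (1 + exp(−a(θ − b)))
Remove guessing floor: (0.82 − 0.08)/(1 − 0.08) = 0.8043
logit = ln(0.8043/0.1957) = 1.4137
θ = b + logit/(a) = -2.06 + 1.4137/1.0200 = -0.6740

-0.674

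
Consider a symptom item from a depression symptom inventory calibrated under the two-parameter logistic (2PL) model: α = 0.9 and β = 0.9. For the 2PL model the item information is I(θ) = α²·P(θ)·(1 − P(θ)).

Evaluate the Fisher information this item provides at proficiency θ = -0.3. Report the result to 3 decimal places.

0.153

P = 1/(1+e^{1.0800}) = 0.2535
P(1−P) = 0.2535 × 0.7465 = 0.1892
I = α² × P(1−P) = 0.9² × 0.1892 = 0.15328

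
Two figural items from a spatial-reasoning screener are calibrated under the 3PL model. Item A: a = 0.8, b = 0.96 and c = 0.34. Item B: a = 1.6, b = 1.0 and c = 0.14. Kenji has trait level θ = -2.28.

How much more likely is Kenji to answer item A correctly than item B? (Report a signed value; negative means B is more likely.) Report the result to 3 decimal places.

P(θ) = c + (1 − c) · 1 / (1 + exp(−a(θ − b)))
P_A = 0.3860
P_B = 0.1445
P_A − P_B = 0.2415

0.241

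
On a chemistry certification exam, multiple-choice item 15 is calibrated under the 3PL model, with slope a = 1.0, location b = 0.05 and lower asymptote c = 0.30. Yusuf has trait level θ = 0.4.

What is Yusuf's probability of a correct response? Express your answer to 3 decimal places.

P(θ) = c + (1 − c) · 1 / (1 + exp(−a(θ − b)))
Exponent: 1.0 × (0.4 − 0.05) = 0.3500
1/(1 + e^{-0.3500}) = 0.5866
P = 0.30 + 0.70 × 0.5866 = 0.7106

0.711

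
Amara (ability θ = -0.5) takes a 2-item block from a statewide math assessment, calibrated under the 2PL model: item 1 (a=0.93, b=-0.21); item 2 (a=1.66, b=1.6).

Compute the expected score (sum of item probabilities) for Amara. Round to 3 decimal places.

P(θ) = 1 / (1 + exp(−a(θ − b)))
P_1 = 1/(1+e^{0.2697}) = 0.4330
P_2 = 1/(1+e^{3.4860}) = 0.0297
E[score] = 0.4330 + 0.0297 = 0.4627

0.463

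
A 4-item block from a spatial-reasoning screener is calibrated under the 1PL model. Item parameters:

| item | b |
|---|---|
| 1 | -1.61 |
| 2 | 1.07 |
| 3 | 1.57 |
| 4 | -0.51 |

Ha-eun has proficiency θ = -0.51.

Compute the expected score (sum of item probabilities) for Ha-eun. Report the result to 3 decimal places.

1.532

P(θ) = 1 / (1 + exp(−(θ − b)))
P_1 = 1/(1+e^{-1.1000}) = 0.7503
P_2 = 1/(1+e^{1.5800}) = 0.1708
P_3 = 1/(1+e^{2.0800}) = 0.1111
P_4 = 1/(1+e^{0.0000}) = 0.5000
E[score] = 0.7503 + 0.1708 + 0.1111 + 0.5000 = 1.5321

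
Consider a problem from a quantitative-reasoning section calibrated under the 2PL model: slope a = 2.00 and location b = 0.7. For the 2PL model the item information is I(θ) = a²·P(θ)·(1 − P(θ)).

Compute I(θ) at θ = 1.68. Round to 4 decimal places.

0.4329

P = 1/(1+e^{-1.9600}) = 0.8765
P(1−P) = 0.8765 × 0.1235 = 0.1082
I = a² × P(1−P) = 2.00² × 0.1082 = 0.43289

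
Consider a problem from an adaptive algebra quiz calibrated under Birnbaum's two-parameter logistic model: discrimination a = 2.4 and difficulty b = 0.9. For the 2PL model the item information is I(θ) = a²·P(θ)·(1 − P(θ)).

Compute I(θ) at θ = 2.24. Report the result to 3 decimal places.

0.214

P = 1/(1+e^{-3.2160}) = 0.9614
P(1−P) = 0.9614 × 0.0386 = 0.0371
I = a² × P(1−P) = 2.4² × 0.0371 = 0.21358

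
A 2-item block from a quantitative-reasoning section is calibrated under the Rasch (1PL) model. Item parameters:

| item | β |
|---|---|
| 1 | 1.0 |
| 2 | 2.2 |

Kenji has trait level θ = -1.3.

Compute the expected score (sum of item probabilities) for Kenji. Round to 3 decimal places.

P(θ) = 1 / (1 + exp(−(θ − β)))
P_1 = 1/(1+e^{2.3000}) = 0.0911
P_2 = 1/(1+e^{3.5000}) = 0.0293
E[score] = 0.0911 + 0.0293 = 0.1204

0.120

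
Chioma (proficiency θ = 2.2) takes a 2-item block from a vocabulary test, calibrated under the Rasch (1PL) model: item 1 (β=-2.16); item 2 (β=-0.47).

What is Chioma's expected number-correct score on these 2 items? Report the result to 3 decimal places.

P(θ) = 1 / (1 + exp(−(θ − β)))
P_1 = 1/(1+e^{-4.3600}) = 0.9874
P_2 = 1/(1+e^{-2.6700}) = 0.9352
E[score] = 0.9874 + 0.9352 = 1.9226

1.923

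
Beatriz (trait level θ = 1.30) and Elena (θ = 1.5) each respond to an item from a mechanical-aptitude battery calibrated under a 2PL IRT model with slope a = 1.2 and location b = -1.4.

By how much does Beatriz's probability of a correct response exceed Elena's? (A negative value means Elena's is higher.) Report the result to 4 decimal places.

P(θ) = 1 / (1 + exp(−a(θ − b)))
P(Beatriz) = 0.9623  [exponent 3.2400]
P(Elena) = 0.9701  [exponent 3.4800]
Difference = 0.9623 − 0.9701 = -0.0078

-0.0078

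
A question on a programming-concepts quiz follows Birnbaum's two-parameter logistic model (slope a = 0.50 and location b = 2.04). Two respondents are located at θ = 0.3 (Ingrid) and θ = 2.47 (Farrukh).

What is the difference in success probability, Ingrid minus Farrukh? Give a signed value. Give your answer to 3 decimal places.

P(θ) = 1 / (1 + exp(−a(θ − b)))
P(Ingrid) = 0.2953  [exponent -0.8700]
P(Farrukh) = 0.5535  [exponent 0.2150]
Difference = 0.2953 − 0.5535 = -0.2583

-0.258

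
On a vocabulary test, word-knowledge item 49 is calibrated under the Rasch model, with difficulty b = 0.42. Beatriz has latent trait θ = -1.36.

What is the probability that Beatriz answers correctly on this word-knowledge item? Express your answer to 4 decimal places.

P(θ) = 1 / (1 + exp(−(θ − b)))
Exponent: (-1.36 − 0.42) = -1.7800
1/(1 + e^{1.7800}) = 0.1443
P = 0.1443

0.1443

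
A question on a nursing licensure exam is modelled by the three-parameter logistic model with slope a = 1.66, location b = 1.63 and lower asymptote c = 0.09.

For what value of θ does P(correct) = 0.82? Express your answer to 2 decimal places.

2.47

P(θ) = c + (1 − c) · 1 / (1 + exp(−a(θ − b)))
Remove guessing floor: (0.82 − 0.09)/(1 − 0.09) = 0.8022
logit = ln(0.8022/0.1978) = 1.4001
θ = b + logit/(a) = 1.63 + 1.4001/1.6600 = 2.4734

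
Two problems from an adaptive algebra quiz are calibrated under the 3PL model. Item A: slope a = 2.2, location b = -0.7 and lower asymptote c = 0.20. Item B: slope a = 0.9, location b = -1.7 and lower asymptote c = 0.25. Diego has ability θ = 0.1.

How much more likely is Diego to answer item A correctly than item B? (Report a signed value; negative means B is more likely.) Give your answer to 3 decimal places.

P(θ) = c + (1 − c) · 1 / (1 + exp(−a(θ − b)))
P_A = 0.8826
P_B = 0.8761
P_A − P_B = 0.0065

0.006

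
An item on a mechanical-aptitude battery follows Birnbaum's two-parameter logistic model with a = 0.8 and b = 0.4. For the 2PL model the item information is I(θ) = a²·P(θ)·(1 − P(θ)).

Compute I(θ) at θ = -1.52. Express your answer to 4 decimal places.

0.0933

P = 1/(1+e^{1.5360}) = 0.1771
P(1−P) = 0.1771 × 0.8229 = 0.1457
I = a² × P(1−P) = 0.8² × 0.1457 = 0.09328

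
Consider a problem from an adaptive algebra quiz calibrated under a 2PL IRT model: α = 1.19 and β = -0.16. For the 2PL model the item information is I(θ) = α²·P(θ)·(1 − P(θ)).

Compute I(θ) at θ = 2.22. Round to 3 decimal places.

0.074

P = 1/(1+e^{-2.8322}) = 0.9444
P(1−P) = 0.9444 × 0.0556 = 0.0525
I = α² × P(1−P) = 1.19² × 0.0525 = 0.07437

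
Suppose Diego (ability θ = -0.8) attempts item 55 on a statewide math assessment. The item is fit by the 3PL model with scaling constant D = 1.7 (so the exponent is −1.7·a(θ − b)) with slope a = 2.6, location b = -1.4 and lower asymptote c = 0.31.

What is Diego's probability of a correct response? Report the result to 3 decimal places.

P(θ) = c + (1 − c) · 1 / (1 + exp(−D·a(θ − b)))
Exponent: 1.7 × 2.6 × (-0.8 − (-1.4)) = 2.6520
1/(1 + e^{-2.6520}) = 0.9341
P = 0.31 + 0.69 × 0.9341 = 0.9546

0.955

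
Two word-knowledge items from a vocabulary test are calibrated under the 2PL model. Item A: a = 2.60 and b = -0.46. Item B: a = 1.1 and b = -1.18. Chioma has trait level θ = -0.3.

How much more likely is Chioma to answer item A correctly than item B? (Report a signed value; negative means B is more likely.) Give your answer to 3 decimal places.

-0.122

P(θ) = 1 / (1 + exp(−a(θ − b)))
P_A = 0.6025
P_B = 0.7247
P_A − P_B = -0.1222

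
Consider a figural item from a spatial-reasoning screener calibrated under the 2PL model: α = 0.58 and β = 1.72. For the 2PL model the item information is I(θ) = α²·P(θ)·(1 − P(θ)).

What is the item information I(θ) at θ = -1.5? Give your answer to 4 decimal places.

P = 1/(1+e^{1.8676}) = 0.1338
P(1−P) = 0.1338 × 0.8662 = 0.1159
I = α² × P(1−P) = 0.58² × 0.1159 = 0.03899

0.0390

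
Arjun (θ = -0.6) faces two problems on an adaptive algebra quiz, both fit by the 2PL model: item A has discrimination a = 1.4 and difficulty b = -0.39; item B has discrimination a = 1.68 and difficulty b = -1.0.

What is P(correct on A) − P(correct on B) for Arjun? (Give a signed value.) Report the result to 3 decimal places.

P(θ) = 1 / (1 + exp(−a(θ − b)))
P_A = 0.4270
P_B = 0.6620
P_A − P_B = -0.2349

-0.235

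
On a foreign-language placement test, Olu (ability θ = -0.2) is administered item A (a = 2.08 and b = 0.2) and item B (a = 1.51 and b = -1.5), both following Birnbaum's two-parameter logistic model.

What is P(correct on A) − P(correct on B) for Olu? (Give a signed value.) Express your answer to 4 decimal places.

-0.5736

P(θ) = 1 / (1 + exp(−a(θ − b)))
P_A = 0.3032
P_B = 0.8769
P_A − P_B = -0.5736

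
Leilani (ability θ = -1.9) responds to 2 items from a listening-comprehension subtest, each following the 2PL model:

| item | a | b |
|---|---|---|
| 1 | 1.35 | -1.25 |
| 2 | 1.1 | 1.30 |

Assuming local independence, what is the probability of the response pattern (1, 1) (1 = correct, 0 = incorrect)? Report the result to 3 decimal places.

0.008

P(θ) = 1 / (1 + exp(−a(θ − b)))
P_1 = 1/(1+e^{0.8775}) = 0.2937
P_2 = 1/(1+e^{3.5200}) = 0.0287
L = P_1 × P_2 = 0.2937 × 0.0287 = 0.00844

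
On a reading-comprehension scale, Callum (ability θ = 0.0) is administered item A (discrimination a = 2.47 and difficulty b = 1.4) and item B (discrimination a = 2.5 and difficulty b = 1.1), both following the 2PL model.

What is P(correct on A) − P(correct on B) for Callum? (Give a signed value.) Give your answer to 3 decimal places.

-0.030

P(θ) = 1 / (1 + exp(−a(θ − b)))
P_A = 0.0305
P_B = 0.0601
P_A − P_B = -0.0296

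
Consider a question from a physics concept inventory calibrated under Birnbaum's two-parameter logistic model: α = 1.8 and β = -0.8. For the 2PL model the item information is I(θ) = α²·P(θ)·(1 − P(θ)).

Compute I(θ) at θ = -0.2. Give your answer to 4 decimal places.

0.6131

P = 1/(1+e^{-1.0800}) = 0.7465
P(1−P) = 0.7465 × 0.2535 = 0.1892
I = α² × P(1−P) = 1.8² × 0.1892 = 0.61314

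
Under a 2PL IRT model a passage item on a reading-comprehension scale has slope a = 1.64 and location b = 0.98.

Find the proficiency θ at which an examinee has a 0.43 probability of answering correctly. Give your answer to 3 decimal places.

P(θ) = 1 / (1 + exp(−a(θ − b)))
logit = ln(0.4300/0.5700) = -0.2819
θ = b + logit/(a) = 0.98 + (-0.2819)/1.6400 = 0.8081

0.808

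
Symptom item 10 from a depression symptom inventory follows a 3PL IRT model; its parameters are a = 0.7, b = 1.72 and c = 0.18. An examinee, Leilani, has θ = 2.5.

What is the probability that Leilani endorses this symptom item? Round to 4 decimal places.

P(θ) = c + (1 − c) · 1 / (1 + exp(−a(θ − b)))
Exponent: 0.7 × (2.5 − 1.72) = 0.5460
1/(1 + e^{-0.5460}) = 0.6332
P = 0.18 + 0.82 × 0.6332 = 0.6992

0.6992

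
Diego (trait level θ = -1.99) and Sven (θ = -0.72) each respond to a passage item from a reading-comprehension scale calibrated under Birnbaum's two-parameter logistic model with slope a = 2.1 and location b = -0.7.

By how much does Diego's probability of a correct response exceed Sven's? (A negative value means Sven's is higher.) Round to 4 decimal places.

-0.4271

P(θ) = 1 / (1 + exp(−a(θ − b)))
P(Diego) = 0.0624  [exponent -2.7090]
P(Sven) = 0.4895  [exponent -0.0420]
Difference = 0.0624 − 0.4895 = -0.4271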